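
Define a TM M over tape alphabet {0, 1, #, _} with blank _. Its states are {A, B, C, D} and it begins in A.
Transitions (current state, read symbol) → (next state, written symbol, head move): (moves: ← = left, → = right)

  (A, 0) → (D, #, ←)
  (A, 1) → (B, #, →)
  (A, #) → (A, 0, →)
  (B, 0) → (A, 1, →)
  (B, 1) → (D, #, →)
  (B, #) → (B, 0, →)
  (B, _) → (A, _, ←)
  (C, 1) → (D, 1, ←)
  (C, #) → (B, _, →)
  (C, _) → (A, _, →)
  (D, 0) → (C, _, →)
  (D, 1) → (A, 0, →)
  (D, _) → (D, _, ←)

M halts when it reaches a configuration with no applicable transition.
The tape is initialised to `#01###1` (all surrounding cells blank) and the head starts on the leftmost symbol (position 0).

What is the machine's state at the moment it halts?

A | [#]01###1   read # → write 0, move →, go to A
A | 0[0]1###1   read 0 → write #, move ←, go to D
D | [0]#1###1   read 0 → write _, move →, go to C
C | _[#]1###1   read # → write _, move →, go to B
B | __[1]###1   read 1 → write #, move →, go to D
D | __#[#]##1
No transition is defined for (D, #); M halts in state D.

D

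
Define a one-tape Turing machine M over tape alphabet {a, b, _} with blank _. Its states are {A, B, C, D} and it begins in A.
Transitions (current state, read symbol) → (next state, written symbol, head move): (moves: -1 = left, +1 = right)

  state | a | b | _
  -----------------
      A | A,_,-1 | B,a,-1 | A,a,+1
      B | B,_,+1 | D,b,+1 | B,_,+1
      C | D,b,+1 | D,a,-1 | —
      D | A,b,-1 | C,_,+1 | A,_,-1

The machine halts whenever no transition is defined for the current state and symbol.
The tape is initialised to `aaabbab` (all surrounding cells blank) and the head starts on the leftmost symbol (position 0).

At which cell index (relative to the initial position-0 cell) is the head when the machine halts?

state=A head=0 tape=___[a]aabbab_   (A,a)→(A,_,-1)
state=A head=-1 tape=__[_]_aabbab_   (A,_)→(A,a,+1)
state=A head=0 tape=__a[_]aabbab_   (A,_)→(A,a,+1)
state=A head=1 tape=__aa[a]abbab_   (A,a)→(A,_,-1)
state=A head=0 tape=__a[a]_abbab_   (A,a)→(A,_,-1)
state=A head=-1 tape=__[a]__abbab_   (A,a)→(A,_,-1)
state=A head=-2 tape=_[_]___abbab_   (A,_)→(A,a,+1)
state=A head=-1 tape=_a[_]__abbab_   (A,_)→(A,a,+1)
state=A head=0 tape=_aa[_]_abbab_   (A,_)→(A,a,+1)
state=A head=1 tape=_aaa[_]abbab_   (A,_)→(A,a,+1)
state=A head=2 tape=_aaaa[a]bbab_   (A,a)→(A,_,-1)
state=A head=1 tape=_aaa[a]_bbab_   (A,a)→(A,_,-1)
state=A head=0 tape=_aa[a]__bbab_   (A,a)→(A,_,-1)
state=A head=-1 tape=_a[a]___bbab_   (A,a)→(A,_,-1)
state=A head=-2 tape=_[a]____bbab_   (A,a)→(A,_,-1)
state=A head=-3 tape=[_]_____bbab_   (A,_)→(A,a,+1)
state=A head=-2 tape=a[_]____bbab_   (A,_)→(A,a,+1)
state=A head=-1 tape=aa[_]___bbab_   (A,_)→(A,a,+1)
state=A head=0 tape=aaa[_]__bbab_   (A,_)→(A,a,+1)
state=A head=1 tape=aaaa[_]_bbab_   (A,_)→(A,a,+1)
state=A head=2 tape=aaaaa[_]bbab_   (A,_)→(A,a,+1)
state=A head=3 tape=aaaaaa[b]bab_   (A,b)→(B,a,-1)
state=B head=2 tape=aaaaa[a]abab_   (B,a)→(B,_,+1)
state=B head=3 tape=aaaaa_[a]bab_   (B,a)→(B,_,+1)
state=B head=4 tape=aaaaa__[b]ab_   (B,b)→(D,b,+1)
state=D head=5 tape=aaaaa__b[a]b_   (D,a)→(A,b,-1)
state=A head=4 tape=aaaaa__[b]bb_   (A,b)→(B,a,-1)
state=B head=3 tape=aaaaa_[_]abb_   (B,_)→(B,_,+1)
state=B head=4 tape=aaaaa__[a]bb_   (B,a)→(B,_,+1)
state=B head=5 tape=aaaaa___[b]b_   (B,b)→(D,b,+1)
state=D head=6 tape=aaaaa___b[b]_   (D,b)→(C,_,+1)
state=C head=7 tape=aaaaa___b_[_]
At halt the head is at cell 7.

7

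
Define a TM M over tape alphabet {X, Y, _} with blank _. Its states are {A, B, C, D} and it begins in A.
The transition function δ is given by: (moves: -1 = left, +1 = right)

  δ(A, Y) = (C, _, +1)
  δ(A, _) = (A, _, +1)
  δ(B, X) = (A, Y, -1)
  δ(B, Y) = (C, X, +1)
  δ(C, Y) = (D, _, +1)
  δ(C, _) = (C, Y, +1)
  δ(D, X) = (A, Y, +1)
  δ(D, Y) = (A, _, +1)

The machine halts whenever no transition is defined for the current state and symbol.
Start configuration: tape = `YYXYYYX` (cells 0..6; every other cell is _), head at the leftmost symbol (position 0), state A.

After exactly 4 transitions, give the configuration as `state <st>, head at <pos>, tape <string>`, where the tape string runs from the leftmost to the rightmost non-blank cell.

state C, head at 4, tape Y_YYX

A | [Y]YXYYYX   read Y → write _, move +1, go to C
C | _[Y]XYYYX   read Y → write _, move +1, go to D
D | __[X]YYYX   read X → write Y, move +1, go to A
A | __Y[Y]YYX   read Y → write _, move +1, go to C
C | __Y_[Y]YX
After 4 steps: state C, head at 4, tape Y_YYX.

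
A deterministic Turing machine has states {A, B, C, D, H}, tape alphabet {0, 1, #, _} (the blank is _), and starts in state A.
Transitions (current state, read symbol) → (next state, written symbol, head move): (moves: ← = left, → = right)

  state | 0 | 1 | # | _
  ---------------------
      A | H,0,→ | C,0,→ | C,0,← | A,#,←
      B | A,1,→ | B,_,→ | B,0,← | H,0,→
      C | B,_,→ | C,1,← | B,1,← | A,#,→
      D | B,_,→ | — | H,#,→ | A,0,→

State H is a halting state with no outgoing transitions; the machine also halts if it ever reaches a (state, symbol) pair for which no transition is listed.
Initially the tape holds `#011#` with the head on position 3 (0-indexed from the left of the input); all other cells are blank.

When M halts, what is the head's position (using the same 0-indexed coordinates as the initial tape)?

A | #01[1]#____   read 1 → write 0, move →, go to C
C | #010[#]____   read # → write 1, move ←, go to B
B | #01[0]1____   read 0 → write 1, move →, go to A
A | #011[1]____   read 1 → write 0, move →, go to C
C | #0110[_]___   read _ → write #, move →, go to A
A | #0110#[_]__   read _ → write #, move ←, go to A
A | #0110[#]#__   read # → write 0, move ←, go to C
C | #011[0]0#__   read 0 → write _, move →, go to B
B | #011_[0]#__   read 0 → write 1, move →, go to A
A | #011_1[#]__   read # → write 0, move ←, go to C
C | #011_[1]0__   read 1 → write 1, move ←, go to C
C | #011[_]10__   read _ → write #, move →, go to A
A | #011#[1]0__   read 1 → write 0, move →, go to C
C | #011#0[0]__   read 0 → write _, move →, go to B
B | #011#0_[_]_   read _ → write 0, move →, go to H
H | #011#0_0[_]
At halt the head is at cell 8.

8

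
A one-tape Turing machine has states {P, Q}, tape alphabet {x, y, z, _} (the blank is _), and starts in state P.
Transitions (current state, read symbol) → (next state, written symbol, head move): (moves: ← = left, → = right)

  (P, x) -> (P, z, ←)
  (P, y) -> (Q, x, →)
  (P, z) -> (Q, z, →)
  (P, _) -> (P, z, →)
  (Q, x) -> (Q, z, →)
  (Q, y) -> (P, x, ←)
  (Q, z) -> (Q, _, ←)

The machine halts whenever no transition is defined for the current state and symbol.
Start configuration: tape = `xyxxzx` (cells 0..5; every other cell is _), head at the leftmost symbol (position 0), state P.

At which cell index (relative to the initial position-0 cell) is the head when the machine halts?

P | __[x]yxxzx   read x → write z, move ←, go to P
P | _[_]zyxxzx   read _ → write z, move →, go to P
P | _z[z]yxxzx   read z → write z, move →, go to Q
Q | _zz[y]xxzx   read y → write x, move ←, go to P
P | _z[z]xxxzx   read z → write z, move →, go to Q
Q | _zz[x]xxzx   read x → write z, move →, go to Q
Q | _zzz[x]xzx   read x → write z, move →, go to Q
Q | _zzzz[x]zx   read x → write z, move →, go to Q
Q | _zzzzz[z]x   read z → write _, move ←, go to Q
Q | _zzzz[z]_x   read z → write _, move ←, go to Q
Q | _zzz[z]__x   read z → write _, move ←, go to Q
Q | _zz[z]___x   read z → write _, move ←, go to Q
Q | _z[z]____x   read z → write _, move ←, go to Q
Q | _[z]_____x   read z → write _, move ←, go to Q
Q | [_]______x
At halt the head is at cell -2.

-2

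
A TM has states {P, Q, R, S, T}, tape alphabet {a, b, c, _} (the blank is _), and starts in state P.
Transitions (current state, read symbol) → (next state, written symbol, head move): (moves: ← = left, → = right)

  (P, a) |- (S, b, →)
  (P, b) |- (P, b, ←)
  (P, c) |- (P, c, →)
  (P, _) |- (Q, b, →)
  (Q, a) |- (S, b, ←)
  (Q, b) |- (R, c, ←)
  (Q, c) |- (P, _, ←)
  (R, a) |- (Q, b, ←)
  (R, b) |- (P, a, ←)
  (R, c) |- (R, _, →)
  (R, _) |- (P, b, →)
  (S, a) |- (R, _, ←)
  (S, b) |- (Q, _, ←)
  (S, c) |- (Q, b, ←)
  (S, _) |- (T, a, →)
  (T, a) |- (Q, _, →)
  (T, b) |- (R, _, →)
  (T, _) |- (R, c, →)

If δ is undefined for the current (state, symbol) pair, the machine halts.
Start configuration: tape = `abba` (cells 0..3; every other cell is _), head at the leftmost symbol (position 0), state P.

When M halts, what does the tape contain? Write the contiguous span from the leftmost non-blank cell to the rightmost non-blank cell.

b__ba

P | _[a]bba   read a → write b, move →, go to S
S | _b[b]ba   read b → write _, move ←, go to Q
Q | _[b]_ba   read b → write c, move ←, go to R
R | [_]c_ba   read _ → write b, move →, go to P
P | b[c]_ba   read c → write c, move →, go to P
P | bc[_]ba   read _ → write b, move →, go to Q
Q | bcb[b]a   read b → write c, move ←, go to R
R | bc[b]ca   read b → write a, move ←, go to P
P | b[c]aca   read c → write c, move →, go to P
P | bc[a]ca   read a → write b, move →, go to S
S | bcb[c]a   read c → write b, move ←, go to Q
Q | bc[b]ba   read b → write c, move ←, go to R
R | b[c]cba   read c → write _, move →, go to R
R | b_[c]ba   read c → write _, move →, go to R
R | b__[b]a   read b → write a, move ←, go to P
P | b_[_]aa   read _ → write b, move →, go to Q
Q | b_b[a]a   read a → write b, move ←, go to S
S | b_[b]ba   read b → write _, move ←, go to Q
Q | b[_]_ba
The non-blank tape span at halt is b__ba.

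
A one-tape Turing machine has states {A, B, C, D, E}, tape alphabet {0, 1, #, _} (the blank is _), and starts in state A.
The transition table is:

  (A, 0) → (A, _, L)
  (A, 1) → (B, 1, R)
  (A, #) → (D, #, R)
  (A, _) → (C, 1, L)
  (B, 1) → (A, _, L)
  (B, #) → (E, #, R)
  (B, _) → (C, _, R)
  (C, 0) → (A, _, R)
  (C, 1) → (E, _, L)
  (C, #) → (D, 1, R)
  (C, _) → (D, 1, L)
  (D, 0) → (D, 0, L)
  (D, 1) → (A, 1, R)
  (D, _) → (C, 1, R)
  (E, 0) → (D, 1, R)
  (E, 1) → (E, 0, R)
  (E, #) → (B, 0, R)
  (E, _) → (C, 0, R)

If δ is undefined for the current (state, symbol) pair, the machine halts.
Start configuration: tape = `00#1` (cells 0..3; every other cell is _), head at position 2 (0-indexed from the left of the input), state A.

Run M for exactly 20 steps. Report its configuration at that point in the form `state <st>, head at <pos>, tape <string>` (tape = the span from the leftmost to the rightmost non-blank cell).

A | __00[#]1_   read # → write #, move R, go to D
D | __00#[1]_   read 1 → write 1, move R, go to A
A | __00#1[_]   read _ → write 1, move L, go to C
C | __00#[1]1   read 1 → write _, move L, go to E
E | __00[#]_1   read # → write 0, move R, go to B
B | __000[_]1   read _ → write _, move R, go to C
C | __000_[1]   read 1 → write _, move L, go to E
E | __000[_]_   read _ → write 0, move R, go to C
C | __0000[_]   read _ → write 1, move L, go to D
D | __000[0]1   read 0 → write 0, move L, go to D
D | __00[0]01   read 0 → write 0, move L, go to D
D | __0[0]001   read 0 → write 0, move L, go to D
D | __[0]0001   read 0 → write 0, move L, go to D
D | _[_]00001   read _ → write 1, move R, go to C
C | _1[0]0001   read 0 → write _, move R, go to A
A | _1_[0]001   read 0 → write _, move L, go to A
A | _1[_]_001   read _ → write 1, move L, go to C
C | _[1]1_001   read 1 → write _, move L, go to E
E | [_]_1_001   read _ → write 0, move R, go to C
C | 0[_]1_001   read _ → write 1, move L, go to D
D | [0]11_001
After 20 steps: state D, head at -2, tape 011_001.

state D, head at -2, tape 011_001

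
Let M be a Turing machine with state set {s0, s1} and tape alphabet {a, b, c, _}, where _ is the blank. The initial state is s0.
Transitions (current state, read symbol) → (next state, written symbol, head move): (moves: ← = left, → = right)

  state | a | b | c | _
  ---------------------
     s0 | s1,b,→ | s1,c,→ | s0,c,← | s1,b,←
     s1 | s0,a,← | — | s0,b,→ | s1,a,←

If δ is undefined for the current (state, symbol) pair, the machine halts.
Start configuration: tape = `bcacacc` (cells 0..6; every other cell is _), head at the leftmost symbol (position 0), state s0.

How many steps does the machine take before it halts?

s0 | [b]cacacc_   read b → write c, move →, go to s1
s1 | c[c]acacc_   read c → write b, move →, go to s0
s0 | cb[a]cacc_   read a → write b, move →, go to s1
s1 | cbb[c]acc_   read c → write b, move →, go to s0
s0 | cbbb[a]cc_   read a → write b, move →, go to s1
s1 | cbbbb[c]c_   read c → write b, move →, go to s0
s0 | cbbbbb[c]_   read c → write c, move ←, go to s0
s0 | cbbbb[b]c_   read b → write c, move →, go to s1
s1 | cbbbbc[c]_   read c → write b, move →, go to s0
s0 | cbbbbcb[_]   read _ → write b, move ←, go to s1
s1 | cbbbbc[b]b
M halts after 10 transitions.

10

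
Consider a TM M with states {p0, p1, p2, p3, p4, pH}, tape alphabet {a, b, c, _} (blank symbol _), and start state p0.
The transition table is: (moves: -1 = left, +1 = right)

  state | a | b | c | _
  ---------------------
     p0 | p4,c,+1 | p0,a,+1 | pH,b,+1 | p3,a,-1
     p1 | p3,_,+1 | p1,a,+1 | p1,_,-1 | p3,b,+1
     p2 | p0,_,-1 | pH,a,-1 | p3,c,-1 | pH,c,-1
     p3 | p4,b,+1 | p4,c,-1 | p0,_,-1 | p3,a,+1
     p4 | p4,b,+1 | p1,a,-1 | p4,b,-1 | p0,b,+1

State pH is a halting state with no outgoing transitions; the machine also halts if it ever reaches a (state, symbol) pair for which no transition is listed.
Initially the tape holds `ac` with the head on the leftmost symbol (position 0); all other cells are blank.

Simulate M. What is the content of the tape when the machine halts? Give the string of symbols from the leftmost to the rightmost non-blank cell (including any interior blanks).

bababbca

p0 | _[a]c_____   read a → write c, move +1, go to p4
p4 | _c[c]_____   read c → write b, move -1, go to p4
p4 | _[c]b_____   read c → write b, move -1, go to p4
p4 | [_]bb_____   read _ → write b, move +1, go to p0
p0 | b[b]b_____   read b → write a, move +1, go to p0
p0 | ba[b]_____   read b → write a, move +1, go to p0
p0 | baa[_]____   read _ → write a, move -1, go to p3
p3 | ba[a]a____   read a → write b, move +1, go to p4
p4 | bab[a]____   read a → write b, move +1, go to p4
p4 | babb[_]___   read _ → write b, move +1, go to p0
p0 | babbb[_]__   read _ → write a, move -1, go to p3
p3 | babb[b]a__   read b → write c, move -1, go to p4
p4 | bab[b]ca__   read b → write a, move -1, go to p1
p1 | ba[b]aca__   read b → write a, move +1, go to p1
p1 | baa[a]ca__   read a → write _, move +1, go to p3
p3 | baa_[c]a__   read c → write _, move -1, go to p0
p0 | baa[_]_a__   read _ → write a, move -1, go to p3
p3 | ba[a]a_a__   read a → write b, move +1, go to p4
p4 | bab[a]_a__   read a → write b, move +1, go to p4
p4 | babb[_]a__   read _ → write b, move +1, go to p0
p0 | babbb[a]__   read a → write c, move +1, go to p4
p4 | babbbc[_]_   read _ → write b, move +1, go to p0
p0 | babbbcb[_]   read _ → write a, move -1, go to p3
p3 | babbbc[b]a   read b → write c, move -1, go to p4
p4 | babbb[c]ca   read c → write b, move -1, go to p4
p4 | babb[b]bca   read b → write a, move -1, go to p1
p1 | bab[b]abca   read b → write a, move +1, go to p1
p1 | baba[a]bca   read a → write _, move +1, go to p3
p3 | baba_[b]ca   read b → write c, move -1, go to p4
p4 | baba[_]cca   read _ → write b, move +1, go to p0
p0 | babab[c]ca   read c → write b, move +1, go to pH
pH | bababb[c]a
The non-blank tape span at halt is bababbca.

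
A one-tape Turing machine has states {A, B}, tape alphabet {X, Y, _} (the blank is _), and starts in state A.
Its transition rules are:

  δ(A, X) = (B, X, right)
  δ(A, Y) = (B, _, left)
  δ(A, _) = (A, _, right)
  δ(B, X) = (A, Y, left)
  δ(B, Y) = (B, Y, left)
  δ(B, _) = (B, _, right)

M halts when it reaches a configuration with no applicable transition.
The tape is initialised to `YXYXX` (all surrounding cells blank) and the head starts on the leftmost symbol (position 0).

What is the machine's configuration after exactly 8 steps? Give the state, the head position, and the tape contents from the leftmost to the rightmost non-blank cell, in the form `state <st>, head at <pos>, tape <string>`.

state=A head=0 tape=_[Y]XYXX   (A,Y)→(B,_,left)
state=B head=-1 tape=[_]_XYXX   (B,_)→(B,_,right)
state=B head=0 tape=_[_]XYXX   (B,_)→(B,_,right)
state=B head=1 tape=__[X]YXX   (B,X)→(A,Y,left)
state=A head=0 tape=_[_]YYXX   (A,_)→(A,_,right)
state=A head=1 tape=__[Y]YXX   (A,Y)→(B,_,left)
state=B head=0 tape=_[_]_YXX   (B,_)→(B,_,right)
state=B head=1 tape=__[_]YXX   (B,_)→(B,_,right)
state=B head=2 tape=___[Y]XX
After 8 steps: state B, head at 2, tape YXX.

state B, head at 2, tape YXX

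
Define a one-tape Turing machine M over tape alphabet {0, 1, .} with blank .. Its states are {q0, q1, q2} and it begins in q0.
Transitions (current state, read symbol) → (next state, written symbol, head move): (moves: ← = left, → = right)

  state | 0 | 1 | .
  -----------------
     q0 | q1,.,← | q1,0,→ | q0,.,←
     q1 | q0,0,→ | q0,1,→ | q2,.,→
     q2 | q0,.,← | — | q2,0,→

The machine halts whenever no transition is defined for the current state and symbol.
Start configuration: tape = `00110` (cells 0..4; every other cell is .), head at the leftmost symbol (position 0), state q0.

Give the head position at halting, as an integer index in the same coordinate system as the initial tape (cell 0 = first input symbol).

2

state=q0 head=0 tape=.[0]0110   (q0,0)→(q1,.,←)
state=q1 head=-1 tape=[.].0110   (q1,.)→(q2,.,→)
state=q2 head=0 tape=.[.]0110   (q2,.)→(q2,0,→)
state=q2 head=1 tape=.0[0]110   (q2,0)→(q0,.,←)
state=q0 head=0 tape=.[0].110   (q0,0)→(q1,.,←)
state=q1 head=-1 tape=[.]..110   (q1,.)→(q2,.,→)
state=q2 head=0 tape=.[.].110   (q2,.)→(q2,0,→)
state=q2 head=1 tape=.0[.]110   (q2,.)→(q2,0,→)
state=q2 head=2 tape=.00[1]10
At halt the head is at cell 2.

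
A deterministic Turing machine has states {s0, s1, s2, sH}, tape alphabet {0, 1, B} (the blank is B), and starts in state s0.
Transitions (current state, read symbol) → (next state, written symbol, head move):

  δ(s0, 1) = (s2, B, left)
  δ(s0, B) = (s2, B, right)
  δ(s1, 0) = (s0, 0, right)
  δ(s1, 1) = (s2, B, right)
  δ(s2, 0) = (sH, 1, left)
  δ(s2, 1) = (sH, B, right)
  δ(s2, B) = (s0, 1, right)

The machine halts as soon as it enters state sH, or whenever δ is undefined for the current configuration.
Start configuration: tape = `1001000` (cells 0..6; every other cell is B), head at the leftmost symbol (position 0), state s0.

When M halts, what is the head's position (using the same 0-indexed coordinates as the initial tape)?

s0 | B[1]001000   read 1 → write B, move left, go to s2
s2 | [B]B001000   read B → write 1, move right, go to s0
s0 | 1[B]001000   read B → write B, move right, go to s2
s2 | 1B[0]01000   read 0 → write 1, move left, go to sH
sH | 1[B]101000
At halt the head is at cell 0.

0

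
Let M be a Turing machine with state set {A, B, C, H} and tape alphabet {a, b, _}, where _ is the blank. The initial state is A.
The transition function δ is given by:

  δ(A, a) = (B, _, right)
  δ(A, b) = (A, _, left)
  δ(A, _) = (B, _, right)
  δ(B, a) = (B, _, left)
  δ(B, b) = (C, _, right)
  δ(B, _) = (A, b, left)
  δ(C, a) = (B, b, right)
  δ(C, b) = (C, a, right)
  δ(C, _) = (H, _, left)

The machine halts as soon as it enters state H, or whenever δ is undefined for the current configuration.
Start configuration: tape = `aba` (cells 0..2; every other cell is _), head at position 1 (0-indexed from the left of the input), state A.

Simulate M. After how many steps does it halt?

14

A | a[b]a__   read b → write _, move left, go to A
A | [a]_a__   read a → write _, move right, go to B
B | _[_]a__   read _ → write b, move left, go to A
A | [_]ba__   read _ → write _, move right, go to B
B | _[b]a__   read b → write _, move right, go to C
C | __[a]__   read a → write b, move right, go to B
B | __b[_]_   read _ → write b, move left, go to A
A | __[b]b_   read b → write _, move left, go to A
A | _[_]_b_   read _ → write _, move right, go to B
B | __[_]b_   read _ → write b, move left, go to A
A | _[_]bb_   read _ → write _, move right, go to B
B | __[b]b_   read b → write _, move right, go to C
C | ___[b]_   read b → write a, move right, go to C
C | ___a[_]   read _ → write _, move left, go to H
H | ___[a]_
M halts after 14 transitions.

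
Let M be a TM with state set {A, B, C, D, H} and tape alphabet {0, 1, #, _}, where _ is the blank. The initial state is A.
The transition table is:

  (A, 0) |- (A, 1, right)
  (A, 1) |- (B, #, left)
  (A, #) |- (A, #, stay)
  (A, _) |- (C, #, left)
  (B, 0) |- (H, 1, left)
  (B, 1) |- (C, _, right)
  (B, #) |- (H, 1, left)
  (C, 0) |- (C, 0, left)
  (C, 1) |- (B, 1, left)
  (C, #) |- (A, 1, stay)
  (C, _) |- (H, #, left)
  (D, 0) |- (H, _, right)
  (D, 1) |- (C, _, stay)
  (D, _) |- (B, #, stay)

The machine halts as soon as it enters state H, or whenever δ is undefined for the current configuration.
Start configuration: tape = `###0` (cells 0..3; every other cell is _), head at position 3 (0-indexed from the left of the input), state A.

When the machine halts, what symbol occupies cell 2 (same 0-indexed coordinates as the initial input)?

state=A head=3 tape=###[0]_   (A,0)→(A,1,right)
state=A head=4 tape=###1[_]   (A,_)→(C,#,left)
state=C head=3 tape=###[1]#   (C,1)→(B,1,left)
state=B head=2 tape=##[#]1#   (B,#)→(H,1,left)
state=H head=1 tape=#[#]11#
Cell 2 holds 1 when M halts.

1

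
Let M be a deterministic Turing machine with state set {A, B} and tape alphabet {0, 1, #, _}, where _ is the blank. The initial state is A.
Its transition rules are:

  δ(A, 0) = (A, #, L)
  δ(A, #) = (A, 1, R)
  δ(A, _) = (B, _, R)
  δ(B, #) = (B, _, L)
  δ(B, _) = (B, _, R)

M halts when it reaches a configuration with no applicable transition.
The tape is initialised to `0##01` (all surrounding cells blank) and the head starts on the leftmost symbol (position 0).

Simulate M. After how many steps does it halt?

11

state=A head=0 tape=_[0]##01   (A,0)→(A,#,L)
state=A head=-1 tape=[_]###01   (A,_)→(B,_,R)
state=B head=0 tape=_[#]##01   (B,#)→(B,_,L)
state=B head=-1 tape=[_]_##01   (B,_)→(B,_,R)
state=B head=0 tape=_[_]##01   (B,_)→(B,_,R)
state=B head=1 tape=__[#]#01   (B,#)→(B,_,L)
state=B head=0 tape=_[_]_#01   (B,_)→(B,_,R)
state=B head=1 tape=__[_]#01   (B,_)→(B,_,R)
state=B head=2 tape=___[#]01   (B,#)→(B,_,L)
state=B head=1 tape=__[_]_01   (B,_)→(B,_,R)
state=B head=2 tape=___[_]01   (B,_)→(B,_,R)
state=B head=3 tape=____[0]1
M halts after 11 transitions.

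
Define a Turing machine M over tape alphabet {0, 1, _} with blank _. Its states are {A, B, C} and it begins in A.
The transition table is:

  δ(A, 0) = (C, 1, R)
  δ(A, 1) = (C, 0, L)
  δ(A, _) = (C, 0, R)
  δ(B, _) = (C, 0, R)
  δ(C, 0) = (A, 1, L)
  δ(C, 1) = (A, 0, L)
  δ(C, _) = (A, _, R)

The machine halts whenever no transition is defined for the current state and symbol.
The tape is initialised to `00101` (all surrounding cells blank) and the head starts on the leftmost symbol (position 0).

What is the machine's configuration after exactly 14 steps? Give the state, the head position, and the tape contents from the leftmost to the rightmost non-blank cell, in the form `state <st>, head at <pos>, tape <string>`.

state=A head=0 tape=_[0]0101   (A,0)→(C,1,R)
state=C head=1 tape=_1[0]101   (C,0)→(A,1,L)
state=A head=0 tape=_[1]1101   (A,1)→(C,0,L)
state=C head=-1 tape=[_]01101   (C,_)→(A,_,R)
state=A head=0 tape=_[0]1101   (A,0)→(C,1,R)
state=C head=1 tape=_1[1]101   (C,1)→(A,0,L)
state=A head=0 tape=_[1]0101   (A,1)→(C,0,L)
state=C head=-1 tape=[_]00101   (C,_)→(A,_,R)
state=A head=0 tape=_[0]0101   (A,0)→(C,1,R)
state=C head=1 tape=_1[0]101   (C,0)→(A,1,L)
state=A head=0 tape=_[1]1101   (A,1)→(C,0,L)
state=C head=-1 tape=[_]01101   (C,_)→(A,_,R)
state=A head=0 tape=_[0]1101   (A,0)→(C,1,R)
state=C head=1 tape=_1[1]101   (C,1)→(A,0,L)
state=A head=0 tape=_[1]0101
After 14 steps: state A, head at 0, tape 10101.

state A, head at 0, tape 10101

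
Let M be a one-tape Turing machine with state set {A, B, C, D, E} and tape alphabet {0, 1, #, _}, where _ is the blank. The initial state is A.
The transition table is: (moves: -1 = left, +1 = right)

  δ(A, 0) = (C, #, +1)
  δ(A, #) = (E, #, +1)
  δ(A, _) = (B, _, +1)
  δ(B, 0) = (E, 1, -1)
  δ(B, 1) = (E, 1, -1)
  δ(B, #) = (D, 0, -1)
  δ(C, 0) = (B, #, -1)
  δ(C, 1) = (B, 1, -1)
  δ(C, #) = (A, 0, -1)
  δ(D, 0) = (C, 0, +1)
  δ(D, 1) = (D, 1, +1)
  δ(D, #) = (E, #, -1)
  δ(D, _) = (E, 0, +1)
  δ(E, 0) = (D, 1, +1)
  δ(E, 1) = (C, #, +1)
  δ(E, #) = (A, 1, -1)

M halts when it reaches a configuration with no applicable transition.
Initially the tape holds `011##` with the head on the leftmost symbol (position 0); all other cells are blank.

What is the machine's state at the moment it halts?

E

A | _[0]11##__   read 0 → write #, move +1, go to C
C | _#[1]1##__   read 1 → write 1, move -1, go to B
B | _[#]11##__   read # → write 0, move -1, go to D
D | [_]011##__   read _ → write 0, move +1, go to E
E | 0[0]11##__   read 0 → write 1, move +1, go to D
D | 01[1]1##__   read 1 → write 1, move +1, go to D
D | 011[1]##__   read 1 → write 1, move +1, go to D
D | 0111[#]#__   read # → write #, move -1, go to E
E | 011[1]##__   read 1 → write #, move +1, go to C
C | 011#[#]#__   read # → write 0, move -1, go to A
A | 011[#]0#__   read # → write #, move +1, go to E
E | 011#[0]#__   read 0 → write 1, move +1, go to D
D | 011#1[#]__   read # → write #, move -1, go to E
E | 011#[1]#__   read 1 → write #, move +1, go to C
C | 011##[#]__   read # → write 0, move -1, go to A
A | 011#[#]0__   read # → write #, move +1, go to E
E | 011##[0]__   read 0 → write 1, move +1, go to D
D | 011##1[_]_   read _ → write 0, move +1, go to E
E | 011##10[_]
No transition is defined for (E, _); M halts in state E.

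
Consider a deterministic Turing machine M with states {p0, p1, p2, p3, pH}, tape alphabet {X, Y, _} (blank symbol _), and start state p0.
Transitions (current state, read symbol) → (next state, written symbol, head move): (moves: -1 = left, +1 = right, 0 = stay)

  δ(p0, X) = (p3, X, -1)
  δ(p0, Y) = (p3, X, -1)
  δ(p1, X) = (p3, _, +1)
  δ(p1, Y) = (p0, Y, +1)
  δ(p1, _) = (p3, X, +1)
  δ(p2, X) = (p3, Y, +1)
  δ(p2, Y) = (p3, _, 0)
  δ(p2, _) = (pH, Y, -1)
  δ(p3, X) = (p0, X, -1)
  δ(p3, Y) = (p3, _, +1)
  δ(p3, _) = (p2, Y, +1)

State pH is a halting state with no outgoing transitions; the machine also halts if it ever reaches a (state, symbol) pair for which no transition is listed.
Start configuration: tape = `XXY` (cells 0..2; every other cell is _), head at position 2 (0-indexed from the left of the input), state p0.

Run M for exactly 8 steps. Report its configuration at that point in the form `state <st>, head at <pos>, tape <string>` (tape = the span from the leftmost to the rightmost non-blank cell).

p0 | _XX[Y]   read Y → write X, move -1, go to p3
p3 | _X[X]X   read X → write X, move -1, go to p0
p0 | _[X]XX   read X → write X, move -1, go to p3
p3 | [_]XXX   read _ → write Y, move +1, go to p2
p2 | Y[X]XX   read X → write Y, move +1, go to p3
p3 | YY[X]X   read X → write X, move -1, go to p0
p0 | Y[Y]XX   read Y → write X, move -1, go to p3
p3 | [Y]XXX   read Y → write _, move +1, go to p3
p3 | _[X]XX
After 8 steps: state p3, head at 0, tape XXX.

state p3, head at 0, tape XXX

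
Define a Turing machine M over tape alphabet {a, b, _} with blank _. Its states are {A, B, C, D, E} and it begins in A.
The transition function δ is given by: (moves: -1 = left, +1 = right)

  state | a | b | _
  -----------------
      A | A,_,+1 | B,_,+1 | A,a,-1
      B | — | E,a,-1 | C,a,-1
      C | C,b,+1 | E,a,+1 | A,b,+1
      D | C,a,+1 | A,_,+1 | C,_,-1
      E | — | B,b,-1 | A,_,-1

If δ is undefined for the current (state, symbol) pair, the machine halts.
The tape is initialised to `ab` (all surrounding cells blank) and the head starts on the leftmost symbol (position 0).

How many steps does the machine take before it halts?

state=A head=0 tape=[a]b__   (A,a)→(A,_,+1)
state=A head=1 tape=_[b]__   (A,b)→(B,_,+1)
state=B head=2 tape=__[_]_   (B,_)→(C,a,-1)
state=C head=1 tape=_[_]a_   (C,_)→(A,b,+1)
state=A head=2 tape=_b[a]_   (A,a)→(A,_,+1)
state=A head=3 tape=_b_[_]   (A,_)→(A,a,-1)
state=A head=2 tape=_b[_]a   (A,_)→(A,a,-1)
state=A head=1 tape=_[b]aa   (A,b)→(B,_,+1)
state=B head=2 tape=__[a]a
M halts after 8 transitions.

8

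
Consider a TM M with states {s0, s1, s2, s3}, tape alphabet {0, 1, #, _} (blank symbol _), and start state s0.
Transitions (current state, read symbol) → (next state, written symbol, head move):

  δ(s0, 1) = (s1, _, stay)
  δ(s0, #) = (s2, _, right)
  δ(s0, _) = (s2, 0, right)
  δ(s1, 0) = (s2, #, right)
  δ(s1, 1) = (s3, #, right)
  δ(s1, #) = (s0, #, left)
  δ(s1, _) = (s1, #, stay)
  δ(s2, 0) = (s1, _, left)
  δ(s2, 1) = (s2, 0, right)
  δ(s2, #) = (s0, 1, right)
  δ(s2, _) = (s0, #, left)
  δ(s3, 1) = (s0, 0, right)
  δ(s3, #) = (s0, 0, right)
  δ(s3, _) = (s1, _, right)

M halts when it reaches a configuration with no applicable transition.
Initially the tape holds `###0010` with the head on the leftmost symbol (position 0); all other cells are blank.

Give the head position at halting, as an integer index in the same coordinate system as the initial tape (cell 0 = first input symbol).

state=s0 head=0 tape=[#]##0010   (s0,#)→(s2,_,right)
state=s2 head=1 tape=_[#]#0010   (s2,#)→(s0,1,right)
state=s0 head=2 tape=_1[#]0010   (s0,#)→(s2,_,right)
state=s2 head=3 tape=_1_[0]010   (s2,0)→(s1,_,left)
state=s1 head=2 tape=_1[_]_010   (s1,_)→(s1,#,stay)
state=s1 head=2 tape=_1[#]_010   (s1,#)→(s0,#,left)
state=s0 head=1 tape=_[1]#_010   (s0,1)→(s1,_,stay)
state=s1 head=1 tape=_[_]#_010   (s1,_)→(s1,#,stay)
state=s1 head=1 tape=_[#]#_010   (s1,#)→(s0,#,left)
state=s0 head=0 tape=[_]##_010   (s0,_)→(s2,0,right)
state=s2 head=1 tape=0[#]#_010   (s2,#)→(s0,1,right)
state=s0 head=2 tape=01[#]_010   (s0,#)→(s2,_,right)
state=s2 head=3 tape=01_[_]010   (s2,_)→(s0,#,left)
state=s0 head=2 tape=01[_]#010   (s0,_)→(s2,0,right)
state=s2 head=3 tape=010[#]010   (s2,#)→(s0,1,right)
state=s0 head=4 tape=0101[0]10
At halt the head is at cell 4.

4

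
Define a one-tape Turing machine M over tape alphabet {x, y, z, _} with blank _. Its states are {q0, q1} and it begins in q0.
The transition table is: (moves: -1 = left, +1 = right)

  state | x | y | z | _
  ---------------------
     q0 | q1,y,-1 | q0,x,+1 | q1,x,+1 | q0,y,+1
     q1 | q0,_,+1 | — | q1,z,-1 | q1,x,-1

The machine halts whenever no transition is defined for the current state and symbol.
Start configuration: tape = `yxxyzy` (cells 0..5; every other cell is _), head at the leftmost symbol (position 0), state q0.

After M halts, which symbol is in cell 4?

x

state=q0 head=0 tape=[y]xxyzy   (q0,y)→(q0,x,+1)
state=q0 head=1 tape=x[x]xyzy   (q0,x)→(q1,y,-1)
state=q1 head=0 tape=[x]yxyzy   (q1,x)→(q0,_,+1)
state=q0 head=1 tape=_[y]xyzy   (q0,y)→(q0,x,+1)
state=q0 head=2 tape=_x[x]yzy   (q0,x)→(q1,y,-1)
state=q1 head=1 tape=_[x]yyzy   (q1,x)→(q0,_,+1)
state=q0 head=2 tape=__[y]yzy   (q0,y)→(q0,x,+1)
state=q0 head=3 tape=__x[y]zy   (q0,y)→(q0,x,+1)
state=q0 head=4 tape=__xx[z]y   (q0,z)→(q1,x,+1)
state=q1 head=5 tape=__xxx[y]
Cell 4 holds x when M halts.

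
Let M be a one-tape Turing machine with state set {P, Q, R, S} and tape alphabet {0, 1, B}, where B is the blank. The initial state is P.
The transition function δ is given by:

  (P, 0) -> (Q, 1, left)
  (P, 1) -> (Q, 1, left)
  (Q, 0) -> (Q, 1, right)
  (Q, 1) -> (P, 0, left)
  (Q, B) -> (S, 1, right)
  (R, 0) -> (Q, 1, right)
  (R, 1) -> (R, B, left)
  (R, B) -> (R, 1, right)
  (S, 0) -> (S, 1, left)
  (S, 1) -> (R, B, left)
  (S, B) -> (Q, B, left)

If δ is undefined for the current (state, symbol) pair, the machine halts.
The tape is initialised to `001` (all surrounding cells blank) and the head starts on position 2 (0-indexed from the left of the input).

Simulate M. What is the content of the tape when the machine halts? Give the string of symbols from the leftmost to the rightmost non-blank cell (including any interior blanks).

P | BBBBB00[1]BB   read 1 → write 1, move left, go to Q
Q | BBBBB0[0]1BB   read 0 → write 1, move right, go to Q
Q | BBBBB01[1]BB   read 1 → write 0, move left, go to P
P | BBBBB0[1]0BB   read 1 → write 1, move left, go to Q
Q | BBBBB[0]10BB   read 0 → write 1, move right, go to Q
Q | BBBBB1[1]0BB   read 1 → write 0, move left, go to P
P | BBBBB[1]00BB   read 1 → write 1, move left, go to Q
Q | BBBB[B]100BB   read B → write 1, move right, go to S
S | BBBB1[1]00BB   read 1 → write B, move left, go to R
R | BBBB[1]B00BB   read 1 → write B, move left, go to R
R | BBB[B]BB00BB   read B → write 1, move right, go to R
R | BBB1[B]B00BB   read B → write 1, move right, go to R
R | BBB11[B]00BB   read B → write 1, move right, go to R
R | BBB111[0]0BB   read 0 → write 1, move right, go to Q
Q | BBB1111[0]BB   read 0 → write 1, move right, go to Q
Q | BBB11111[B]B   read B → write 1, move right, go to S
S | BBB111111[B]   read B → write B, move left, go to Q
Q | BBB11111[1]B   read 1 → write 0, move left, go to P
P | BBB1111[1]0B   read 1 → write 1, move left, go to Q
Q | BBB111[1]10B   read 1 → write 0, move left, go to P
P | BBB11[1]010B   read 1 → write 1, move left, go to Q
Q | BBB1[1]1010B   read 1 → write 0, move left, go to P
P | BBB[1]01010B   read 1 → write 1, move left, go to Q
Q | BB[B]101010B   read B → write 1, move right, go to S
S | BB1[1]01010B   read 1 → write B, move left, go to R
R | BB[1]B01010B   read 1 → write B, move left, go to R
R | B[B]BB01010B   read B → write 1, move right, go to R
R | B1[B]B01010B   read B → write 1, move right, go to R
R | B11[B]01010B   read B → write 1, move right, go to R
R | B111[0]1010B   read 0 → write 1, move right, go to Q
Q | B1111[1]010B   read 1 → write 0, move left, go to P
P | B111[1]0010B   read 1 → write 1, move left, go to Q
Q | B11[1]10010B   read 1 → write 0, move left, go to P
P | B1[1]010010B   read 1 → write 1, move left, go to Q
Q | B[1]1010010B   read 1 → write 0, move left, go to P
P | [B]01010010B
The non-blank tape span at halt is 01010010.

01010010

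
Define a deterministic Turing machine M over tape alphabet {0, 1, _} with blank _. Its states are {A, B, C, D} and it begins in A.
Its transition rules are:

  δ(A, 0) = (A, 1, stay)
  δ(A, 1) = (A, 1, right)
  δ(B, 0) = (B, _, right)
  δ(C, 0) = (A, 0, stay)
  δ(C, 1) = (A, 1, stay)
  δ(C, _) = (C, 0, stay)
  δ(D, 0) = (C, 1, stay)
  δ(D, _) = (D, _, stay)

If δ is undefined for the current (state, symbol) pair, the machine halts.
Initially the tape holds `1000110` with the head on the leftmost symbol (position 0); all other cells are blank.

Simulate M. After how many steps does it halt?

11

A | [1]000110_   read 1 → write 1, move right, go to A
A | 1[0]00110_   read 0 → write 1, move stay, go to A
A | 1[1]00110_   read 1 → write 1, move right, go to A
A | 11[0]0110_   read 0 → write 1, move stay, go to A
A | 11[1]0110_   read 1 → write 1, move right, go to A
A | 111[0]110_   read 0 → write 1, move stay, go to A
A | 111[1]110_   read 1 → write 1, move right, go to A
A | 1111[1]10_   read 1 → write 1, move right, go to A
A | 11111[1]0_   read 1 → write 1, move right, go to A
A | 111111[0]_   read 0 → write 1, move stay, go to A
A | 111111[1]_   read 1 → write 1, move right, go to A
A | 1111111[_]
M halts after 11 transitions.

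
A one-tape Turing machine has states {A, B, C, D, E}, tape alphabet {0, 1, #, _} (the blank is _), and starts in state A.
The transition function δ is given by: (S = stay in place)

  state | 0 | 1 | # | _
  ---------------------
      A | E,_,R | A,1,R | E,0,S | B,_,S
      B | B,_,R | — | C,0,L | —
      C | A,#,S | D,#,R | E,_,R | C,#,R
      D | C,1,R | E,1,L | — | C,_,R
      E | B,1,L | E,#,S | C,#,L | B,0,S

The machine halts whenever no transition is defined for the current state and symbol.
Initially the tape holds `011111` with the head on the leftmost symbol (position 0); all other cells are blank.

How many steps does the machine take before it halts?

23

state=A head=0 tape=[0]11111__   (A,0)→(E,_,R)
state=E head=1 tape=_[1]1111__   (E,1)→(E,#,S)
state=E head=1 tape=_[#]1111__   (E,#)→(C,#,L)
state=C head=0 tape=[_]#1111__   (C,_)→(C,#,R)
state=C head=1 tape=#[#]1111__   (C,#)→(E,_,R)
state=E head=2 tape=#_[1]111__   (E,1)→(E,#,S)
state=E head=2 tape=#_[#]111__   (E,#)→(C,#,L)
state=C head=1 tape=#[_]#111__   (C,_)→(C,#,R)
state=C head=2 tape=##[#]111__   (C,#)→(E,_,R)
state=E head=3 tape=##_[1]11__   (E,1)→(E,#,S)
state=E head=3 tape=##_[#]11__   (E,#)→(C,#,L)
state=C head=2 tape=##[_]#11__   (C,_)→(C,#,R)
state=C head=3 tape=###[#]11__   (C,#)→(E,_,R)
state=E head=4 tape=###_[1]1__   (E,1)→(E,#,S)
state=E head=4 tape=###_[#]1__   (E,#)→(C,#,L)
state=C head=3 tape=###[_]#1__   (C,_)→(C,#,R)
state=C head=4 tape=####[#]1__   (C,#)→(E,_,R)
state=E head=5 tape=####_[1]__   (E,1)→(E,#,S)
state=E head=5 tape=####_[#]__   (E,#)→(C,#,L)
state=C head=4 tape=####[_]#__   (C,_)→(C,#,R)
state=C head=5 tape=#####[#]__   (C,#)→(E,_,R)
state=E head=6 tape=#####_[_]_   (E,_)→(B,0,S)
state=B head=6 tape=#####_[0]_   (B,0)→(B,_,R)
state=B head=7 tape=#####__[_]
M halts after 23 transitions.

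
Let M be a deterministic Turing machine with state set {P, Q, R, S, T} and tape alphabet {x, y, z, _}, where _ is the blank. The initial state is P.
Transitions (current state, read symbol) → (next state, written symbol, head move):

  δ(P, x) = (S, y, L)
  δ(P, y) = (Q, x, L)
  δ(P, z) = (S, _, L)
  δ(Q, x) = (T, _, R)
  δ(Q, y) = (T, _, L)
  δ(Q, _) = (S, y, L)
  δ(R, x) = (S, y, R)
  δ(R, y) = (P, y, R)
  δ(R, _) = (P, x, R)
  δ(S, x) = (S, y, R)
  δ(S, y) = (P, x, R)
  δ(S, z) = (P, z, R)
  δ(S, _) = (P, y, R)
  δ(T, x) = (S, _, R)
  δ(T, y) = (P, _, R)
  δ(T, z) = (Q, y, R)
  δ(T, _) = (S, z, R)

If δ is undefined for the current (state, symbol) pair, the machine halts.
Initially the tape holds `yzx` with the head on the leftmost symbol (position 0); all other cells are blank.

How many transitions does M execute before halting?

state=P head=0 tape=___[y]zx   (P,y)→(Q,x,L)
state=Q head=-1 tape=__[_]xzx   (Q,_)→(S,y,L)
state=S head=-2 tape=_[_]yxzx   (S,_)→(P,y,R)
state=P head=-1 tape=_y[y]xzx   (P,y)→(Q,x,L)
state=Q head=-2 tape=_[y]xxzx   (Q,y)→(T,_,L)
state=T head=-3 tape=[_]_xxzx   (T,_)→(S,z,R)
state=S head=-2 tape=z[_]xxzx   (S,_)→(P,y,R)
state=P head=-1 tape=zy[x]xzx   (P,x)→(S,y,L)
state=S head=-2 tape=z[y]yxzx   (S,y)→(P,x,R)
state=P head=-1 tape=zx[y]xzx   (P,y)→(Q,x,L)
state=Q head=-2 tape=z[x]xxzx   (Q,x)→(T,_,R)
state=T head=-1 tape=z_[x]xzx   (T,x)→(S,_,R)
state=S head=0 tape=z__[x]zx   (S,x)→(S,y,R)
state=S head=1 tape=z__y[z]x   (S,z)→(P,z,R)
state=P head=2 tape=z__yz[x]   (P,x)→(S,y,L)
state=S head=1 tape=z__y[z]y   (S,z)→(P,z,R)
state=P head=2 tape=z__yz[y]   (P,y)→(Q,x,L)
state=Q head=1 tape=z__y[z]x
M halts after 17 transitions.

17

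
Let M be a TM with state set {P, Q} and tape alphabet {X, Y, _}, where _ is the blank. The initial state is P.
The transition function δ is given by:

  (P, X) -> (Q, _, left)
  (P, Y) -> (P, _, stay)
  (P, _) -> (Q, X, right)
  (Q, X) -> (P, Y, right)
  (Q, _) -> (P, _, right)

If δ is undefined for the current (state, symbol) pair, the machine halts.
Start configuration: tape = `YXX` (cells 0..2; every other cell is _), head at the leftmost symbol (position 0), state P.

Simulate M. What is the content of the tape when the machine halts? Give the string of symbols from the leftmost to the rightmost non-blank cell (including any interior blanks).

state=P head=0 tape=[Y]XX   (P,Y)→(P,_,stay)
state=P head=0 tape=[_]XX   (P,_)→(Q,X,right)
state=Q head=1 tape=X[X]X   (Q,X)→(P,Y,right)
state=P head=2 tape=XY[X]   (P,X)→(Q,_,left)
state=Q head=1 tape=X[Y]_
The non-blank tape span at halt is XY.

XY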